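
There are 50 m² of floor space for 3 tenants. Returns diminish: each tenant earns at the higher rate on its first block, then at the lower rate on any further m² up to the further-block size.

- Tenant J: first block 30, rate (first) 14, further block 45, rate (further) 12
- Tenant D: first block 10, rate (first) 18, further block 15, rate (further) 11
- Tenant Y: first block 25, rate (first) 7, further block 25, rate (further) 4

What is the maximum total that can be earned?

Rank every tier by rate: Tenant D/T1 18 > Tenant J/T1 14 > Tenant J/T2 12 > Tenant D/T2 11 > Tenant Y/T1 7 > Tenant Y/T2 4.
Fill Tenant D T1 block (10 at 18) ; 40 left.
Tenant J/T1 (14): +30 ; 10 left.
Tenant J/T2: +10 of 45 at 12; pool empty.
Total = 18×10 + 14×30 + 12×10 = 720.

720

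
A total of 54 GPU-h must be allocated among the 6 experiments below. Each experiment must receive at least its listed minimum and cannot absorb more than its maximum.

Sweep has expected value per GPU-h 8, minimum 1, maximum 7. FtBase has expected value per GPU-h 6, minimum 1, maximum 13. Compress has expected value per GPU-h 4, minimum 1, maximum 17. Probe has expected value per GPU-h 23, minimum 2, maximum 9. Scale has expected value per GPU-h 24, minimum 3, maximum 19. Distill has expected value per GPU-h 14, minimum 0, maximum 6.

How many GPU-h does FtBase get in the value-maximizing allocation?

Meeting every minimum uses 1+1+1+2+3+0 = 8 GPU-h, leaving 46.
Order the experiments by expected value per GPU-h: Scale 24 > Probe 23 > Distill 14 > Sweep 8 > FtBase 6 > Compress 4.
Scale: +16 to 19 (cap) — 30 left.
Probe takes 7 more to reach its cap of 9 — 23 left.
Give Distill 6 more to hit its cap of 6 — 17 left.
Sweep takes 6 more to reach its cap of 7 — 11 left.
FtBase has room for 12 more but only 11 remain, so it gets 12.

12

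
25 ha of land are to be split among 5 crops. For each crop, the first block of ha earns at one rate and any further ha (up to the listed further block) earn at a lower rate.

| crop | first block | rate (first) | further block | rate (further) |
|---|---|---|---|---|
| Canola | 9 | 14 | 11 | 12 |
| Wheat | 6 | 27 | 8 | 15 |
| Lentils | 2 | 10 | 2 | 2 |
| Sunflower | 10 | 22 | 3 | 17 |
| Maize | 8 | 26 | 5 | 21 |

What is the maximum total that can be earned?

Treat each block as its own option and order by rate: Wheat/T1 27 > Maize/T1 26 > Sunflower/T1 22 > Maize/T2 21 > Sunflower/T2 17 > Wheat/T2 15 > Canola/T1 14 > Canola/T2 12 > Lentils/T1 10 > Lentils/T2 2.
Wheat/T1 (27): +6 → 19 left.
Maize/T1 (26): +8 → 11 left.
Sunflower T1 at 22: fill all 10 → 1 left.
Maize/T2: +1 of 5 at 21; pool empty.
Total = 27×6 + 26×8 + 22×10 + 21×1 = 611.

611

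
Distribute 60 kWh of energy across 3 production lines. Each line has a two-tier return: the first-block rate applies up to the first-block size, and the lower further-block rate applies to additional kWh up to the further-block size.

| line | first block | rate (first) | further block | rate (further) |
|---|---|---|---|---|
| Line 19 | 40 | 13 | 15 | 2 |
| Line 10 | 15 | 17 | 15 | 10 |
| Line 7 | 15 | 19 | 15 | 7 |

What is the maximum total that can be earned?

Treat each block as its own option and order by rate: Line 7/first 19 > Line 10/first 17 > Line 19/first 13 > Line 10/second 10 > Line 7/second 7 > Line 19/second 2.
Fill Line 7 first block (15 at 19) → 45 left.
Line 10/first (17): +15 → 30 left.
Line 19 first at 13: only 30 left, fill 30.
Total = 19×15 + 17×15 + 13×30 = 930.

930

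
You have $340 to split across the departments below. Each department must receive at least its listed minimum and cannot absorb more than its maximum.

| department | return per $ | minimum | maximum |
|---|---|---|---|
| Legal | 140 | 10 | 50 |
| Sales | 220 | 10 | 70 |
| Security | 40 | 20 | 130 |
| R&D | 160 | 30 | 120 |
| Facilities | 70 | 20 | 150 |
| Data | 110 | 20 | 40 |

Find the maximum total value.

49600

Meeting every minimum uses 10+10+20+30+20+20 = 110 $, leaving 230.
Highest return per $ first: Sales 220 > R&D 160 > Legal 140 > Data 110 > Facilities 70 > Security 40.
Sales takes 60 more to reach its cap of 70 → 170 left.
Give R&D 90 more to hit its cap of 120 → 80 left.
Give Legal 40 more to hit its cap of 50 → 40 left.
Data: +20 to 40 (cap) → 20 left.
Facilities: +20 (room for 130) → 40. Pool exhausted.
Total = 140×50 + 220×70 + 40×20 + 160×120 + 70×40 + 110×40 = 49600.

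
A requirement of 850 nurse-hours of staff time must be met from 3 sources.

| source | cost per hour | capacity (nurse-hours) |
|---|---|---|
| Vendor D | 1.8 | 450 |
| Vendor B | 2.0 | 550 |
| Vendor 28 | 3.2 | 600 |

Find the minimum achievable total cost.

Fill from the cheapest source first.
Vendor D (1.8): use full 450 — 400 nurse-hours to go.
Vendor B (2.0): take the remaining 400 — done.
Vendor 28: unused.
Cost = 450×1.8 + 400×2.0 = 1610.

1610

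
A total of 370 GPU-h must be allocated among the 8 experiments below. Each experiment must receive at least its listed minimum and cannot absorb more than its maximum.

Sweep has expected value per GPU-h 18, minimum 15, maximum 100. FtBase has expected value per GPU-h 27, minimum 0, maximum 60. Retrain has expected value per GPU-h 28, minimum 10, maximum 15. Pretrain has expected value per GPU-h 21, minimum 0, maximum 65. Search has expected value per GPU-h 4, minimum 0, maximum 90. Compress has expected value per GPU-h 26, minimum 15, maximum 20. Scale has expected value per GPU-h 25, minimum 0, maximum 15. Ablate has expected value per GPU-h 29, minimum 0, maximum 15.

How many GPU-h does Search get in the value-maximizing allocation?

80

Meeting every minimum uses 15+0+10+0+0+15+0+0 = 40 GPU-h, leaving 330.
Order the experiments by expected value per GPU-h: Ablate 29 > Retrain 28 > FtBase 27 > Compress 26 > Scale 25 > Pretrain 21 > Sweep 18 > Search 4.
Ablate takes 15 more to reach its cap of 15 ; 315 left.
Retrain: +5 to 15 (cap) ; 310 left.
FtBase: +60 to 60 (cap) ; 250 left.
Compress: +5 to 20 (cap) ; 245 left.
Give Scale 15 more to hit its cap of 15 ; 230 left.
Give Pretrain 65 more to hit its cap of 65 ; 165 left.
Sweep: +85 to 100 (cap) ; 80 left.
Search has room for 90 more but only 80 remain, so it gets 80.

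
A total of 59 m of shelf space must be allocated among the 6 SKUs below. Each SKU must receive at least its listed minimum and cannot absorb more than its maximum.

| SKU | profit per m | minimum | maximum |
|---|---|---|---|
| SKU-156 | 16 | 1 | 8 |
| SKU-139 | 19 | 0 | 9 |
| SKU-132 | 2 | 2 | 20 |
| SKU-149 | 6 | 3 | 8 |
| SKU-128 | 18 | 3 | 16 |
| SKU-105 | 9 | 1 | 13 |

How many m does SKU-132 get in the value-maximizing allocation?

Meeting every minimum uses 1+0+2+3+3+1 = 10 m, leaving 49.
Order the SKUs by profit per m: SKU-139 19 > SKU-128 18 > SKU-156 16 > SKU-105 9 > SKU-149 6 > SKU-132 2.
SKU-139: +9 to 9 (cap) — 40 left.
SKU-128 takes 13 more to reach its cap of 16 — 27 left.
SKU-156: +7 to 8 (cap) — 20 left.
SKU-105: +12 to 13 (cap) — 8 left.
SKU-149: +5 to 8 (cap) — 3 left.
Only 3 left; SKU-132 takes them to reach 5.

5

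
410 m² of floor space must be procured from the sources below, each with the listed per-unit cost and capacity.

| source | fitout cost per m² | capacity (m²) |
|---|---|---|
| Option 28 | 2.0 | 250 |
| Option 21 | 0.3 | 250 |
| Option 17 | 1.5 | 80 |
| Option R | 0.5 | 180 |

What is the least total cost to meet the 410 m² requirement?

Cheapest first:
Option 21 (0.3): use full 250 ; 160 m² to go.
Take 160 from Option R at 0.5 to finish.
Option 17, Option 28: unused.
Cost = 250×0.3 + 160×0.5 = 155.

155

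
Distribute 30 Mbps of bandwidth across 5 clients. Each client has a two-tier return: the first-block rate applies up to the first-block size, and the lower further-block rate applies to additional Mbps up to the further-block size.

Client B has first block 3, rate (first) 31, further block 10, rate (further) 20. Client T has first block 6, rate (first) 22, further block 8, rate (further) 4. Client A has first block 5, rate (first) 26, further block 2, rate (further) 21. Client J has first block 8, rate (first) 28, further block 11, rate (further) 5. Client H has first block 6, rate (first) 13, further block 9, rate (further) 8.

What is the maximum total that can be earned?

Order all 10 blocks by rate: Client B/tier1 31 > Client J/tier1 28 > Client A/tier1 26 > Client T/tier1 22 > Client A/tier2 21 > Client B/tier2 20 > Client H/tier1 13 > Client H/tier2 8 > Client J/tier2 5 > Client T/tier2 4.
Client B tier1 at 31: fill all 3 — 27 left.
Fill Client J tier1 block (8 at 28) — 19 left.
Client A/tier1 (26): +5 — 14 left.
Client T tier1 at 22: fill all 6 — 8 left.
Client A tier2 at 21: fill all 2 — 6 left.
Client B/tier2: +6 of 10 at 20; pool empty.
Total = 31×3 + 28×8 + 26×5 + 22×6 + 21×2 + 20×6 = 741.

741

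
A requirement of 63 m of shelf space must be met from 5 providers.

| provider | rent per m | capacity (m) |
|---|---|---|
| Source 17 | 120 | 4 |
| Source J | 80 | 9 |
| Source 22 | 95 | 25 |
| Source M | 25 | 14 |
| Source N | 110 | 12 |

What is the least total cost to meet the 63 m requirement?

5125

Cheapest first:
Take 14 from Source M at 25 — need 49 more.
Source J (80): use full 9 — 40 m to go.
Source 22 at 95: take all 25 m — 15 still needed.
Take 12 from Source N at 110 — need 3 more.
Take 3 from Source 17 at 120 to finish.
Cost = 14×25 + 9×80 + 25×95 + 12×110 + 3×120 = 5125.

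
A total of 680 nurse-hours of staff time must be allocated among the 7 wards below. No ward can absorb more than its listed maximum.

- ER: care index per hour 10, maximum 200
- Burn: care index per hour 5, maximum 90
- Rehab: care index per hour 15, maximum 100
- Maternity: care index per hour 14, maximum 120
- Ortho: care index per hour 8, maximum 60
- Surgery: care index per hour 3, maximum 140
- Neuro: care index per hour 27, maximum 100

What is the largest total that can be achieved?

Highest care index per hour first: Neuro 27 > Rehab 15 > Maternity 14 > ER 10 > Ortho 8 > Burn 5 > Surgery 3.
Give Neuro 100 to hit its cap of 100 → 580 left.
Give Rehab 100 to hit its cap of 100 → 480 left.
Maternity takes 120 to reach its cap of 120 → 360 left.
ER: +200 to 200 (cap) → 160 left.
Ortho takes 60 to reach its cap of 60 → 100 left.
Give Burn 90 to hit its cap of 90 → 10 left.
Surgery: +10 (room for 140) → 10. Pool exhausted.
Total = 10×200 + 5×90 + 15×100 + 14×120 + 8×60 + 3×10 + 27×100 = 8840.

8840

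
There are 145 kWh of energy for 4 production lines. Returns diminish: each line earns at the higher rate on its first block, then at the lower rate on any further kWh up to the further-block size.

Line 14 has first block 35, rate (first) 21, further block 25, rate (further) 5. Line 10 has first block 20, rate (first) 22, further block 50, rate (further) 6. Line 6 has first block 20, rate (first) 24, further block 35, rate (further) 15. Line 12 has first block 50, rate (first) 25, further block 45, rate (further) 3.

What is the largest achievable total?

3205

Order all 8 blocks by rate: Line 12/T1 25 > Line 6/T1 24 > Line 10/T1 22 > Line 14/T1 21 > Line 6/T2 15 > Line 10/T2 6 > Line 14/T2 5 > Line 12/T2 3.
Fill Line 12 T1 block (50 at 25) → 95 left.
Fill Line 6 T1 block (20 at 24) → 75 left.
Line 10 T1 at 22: fill all 20 → 55 left.
Fill Line 14 T1 block (35 at 21) → 20 left.
Line 6 T2 at 15: only 20 left, fill 20.
Total = 25×50 + 24×20 + 22×20 + 21×35 + 15×20 = 3205.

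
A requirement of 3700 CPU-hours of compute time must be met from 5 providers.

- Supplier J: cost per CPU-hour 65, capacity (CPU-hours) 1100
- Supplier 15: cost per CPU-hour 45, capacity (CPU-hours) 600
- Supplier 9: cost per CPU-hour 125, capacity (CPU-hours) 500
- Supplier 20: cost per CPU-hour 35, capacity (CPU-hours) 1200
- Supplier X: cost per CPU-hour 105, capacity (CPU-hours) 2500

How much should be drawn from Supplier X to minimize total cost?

800

Use providers in increasing cost order.
Supplier 20 at 35: take all 1200 CPU-hours ; 2500 still needed.
Supplier 15 (45): use full 600 ; 1900 CPU-hours to go.
Supplier J at 65: take all 1100 CPU-hours ; 800 still needed.
Take 800 from Supplier X at 105 to finish.
Supplier 9: unused.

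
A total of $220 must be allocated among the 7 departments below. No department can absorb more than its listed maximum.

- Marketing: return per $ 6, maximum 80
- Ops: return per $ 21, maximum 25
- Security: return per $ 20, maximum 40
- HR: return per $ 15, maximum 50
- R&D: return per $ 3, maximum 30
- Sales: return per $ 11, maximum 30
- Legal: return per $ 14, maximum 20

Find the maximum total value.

3015

Rank by return per $: Ops 21 > Security 20 > HR 15 > Legal 14 > Sales 11 > Marketing 6 > R&D 3.
Ops takes 25 to reach its cap of 25 — 195 left.
Give Security 40 to hit its cap of 40 — 155 left.
Give HR 50 to hit its cap of 50 — 105 left.
Legal: +20 to 20 (cap) — 85 left.
Sales takes 30 to reach its cap of 30 — 55 left.
Marketing has room for 80 but only 55 remain, so it gets 55.
Total = 6×55 + 21×25 + 20×40 + 15×50 + 11×30 + 14×20 = 3015.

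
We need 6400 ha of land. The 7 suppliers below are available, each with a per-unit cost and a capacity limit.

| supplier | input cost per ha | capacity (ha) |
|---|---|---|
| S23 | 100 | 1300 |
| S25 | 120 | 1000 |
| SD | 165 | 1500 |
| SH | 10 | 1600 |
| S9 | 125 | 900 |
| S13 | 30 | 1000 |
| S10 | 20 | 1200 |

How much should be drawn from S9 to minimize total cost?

300

Fill from the cheapest supplier first.
SH (10): use full 1600 ; 4800 ha to go.
Take 1200 from S10 at 20 ; need 3600 more.
S13 (30): use full 1000 ; 2600 ha to go.
S23 (100): use full 1300 ; 1300 ha to go.
S25 (120): use full 1000 ; 300 ha to go.
S9 at 125: take 300 of its 900 ; requirement met.
SD: unused.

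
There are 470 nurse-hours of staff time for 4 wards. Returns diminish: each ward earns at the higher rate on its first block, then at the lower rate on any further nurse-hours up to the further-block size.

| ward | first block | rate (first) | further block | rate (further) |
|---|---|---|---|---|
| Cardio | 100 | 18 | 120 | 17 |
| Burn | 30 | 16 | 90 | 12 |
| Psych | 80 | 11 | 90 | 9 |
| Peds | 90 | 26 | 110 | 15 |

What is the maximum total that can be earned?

Treat each block as its own option and order by rate: Peds/first 26 > Cardio/first 18 > Cardio/second 17 > Burn/first 16 > Peds/second 15 > Burn/second 12 > Psych/first 11 > Psych/second 9.
Peds first at 26: fill all 90 ; 380 left.
Cardio first at 18: fill all 100 ; 280 left.
Cardio/second (17): +120 ; 160 left.
Burn first at 16: fill all 30 ; 130 left.
Peds second at 15: fill all 110 ; 20 left.
Burn/second: +20 of 90 at 12; pool empty.
Total = 26×90 + 18×100 + 17×120 + 16×30 + 15×110 + 12×20 = 8550.

8550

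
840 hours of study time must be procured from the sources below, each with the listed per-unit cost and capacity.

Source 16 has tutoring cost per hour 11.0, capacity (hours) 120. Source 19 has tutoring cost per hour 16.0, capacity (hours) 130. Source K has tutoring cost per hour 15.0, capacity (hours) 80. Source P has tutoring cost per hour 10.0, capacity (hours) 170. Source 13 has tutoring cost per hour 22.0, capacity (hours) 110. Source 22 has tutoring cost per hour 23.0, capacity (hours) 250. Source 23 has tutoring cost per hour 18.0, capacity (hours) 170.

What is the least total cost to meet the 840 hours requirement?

Fill from the cheapest source first.
Source P at 10.0: take all 170 hours → 670 still needed.
Source 16 at 11.0: take all 120 hours → 550 still needed.
Source K (15.0): use full 80 → 470 hours to go.
Source 19 (16.0): use full 130 → 340 hours to go.
Take 170 from Source 23 at 18.0 → need 170 more.
Source 13 (22.0): use full 110 → 60 hours to go.
Take 60 from Source 22 at 23.0 to finish.
Cost = 170×10.0 + 120×11.0 + 80×15.0 + 130×16.0 + 170×18.0 + 110×22.0 + 60×23.0 = 13160.

13160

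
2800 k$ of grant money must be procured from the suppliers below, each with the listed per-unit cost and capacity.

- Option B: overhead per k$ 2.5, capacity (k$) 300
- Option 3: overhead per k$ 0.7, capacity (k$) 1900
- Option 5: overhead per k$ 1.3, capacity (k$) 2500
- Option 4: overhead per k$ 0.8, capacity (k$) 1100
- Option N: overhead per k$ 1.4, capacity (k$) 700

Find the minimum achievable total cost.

Cheapest first:
Option 3 (0.7): use full 1900 → 900 k$ to go.
Option 4 at 0.8: take 900 of its 1100 → requirement met.
Option 5, Option N, Option B: unused.
Cost = 1900×0.7 + 900×0.8 = 2050.

2050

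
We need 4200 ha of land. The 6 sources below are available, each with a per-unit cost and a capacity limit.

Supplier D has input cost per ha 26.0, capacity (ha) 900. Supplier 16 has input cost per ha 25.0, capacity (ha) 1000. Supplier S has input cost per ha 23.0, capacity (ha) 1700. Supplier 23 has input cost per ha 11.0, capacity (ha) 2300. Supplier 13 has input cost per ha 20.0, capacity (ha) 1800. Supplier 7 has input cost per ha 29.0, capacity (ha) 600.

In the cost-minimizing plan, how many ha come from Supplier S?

100

Fill from the cheapest source first.
Supplier 23 at 11.0: take all 2300 ha ; 1900 still needed.
Supplier 13 (20.0): use full 1800 ; 100 ha to go.
Take 100 from Supplier S at 23.0 to finish.
Supplier 16, Supplier D, Supplier 7: unused.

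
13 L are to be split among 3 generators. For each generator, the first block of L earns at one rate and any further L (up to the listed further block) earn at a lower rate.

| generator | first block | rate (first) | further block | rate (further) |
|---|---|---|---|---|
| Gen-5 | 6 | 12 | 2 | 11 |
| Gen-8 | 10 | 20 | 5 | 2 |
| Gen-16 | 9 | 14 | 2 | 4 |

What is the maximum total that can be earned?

Treat each block as its own option and order by rate: Gen-8/first 20 > Gen-16/first 14 > Gen-5/first 12 > Gen-5/second 11 > Gen-16/second 4 > Gen-8/second 2.
Gen-8 first at 20: fill all 10 ; 3 left.
Gen-16/first: +3 of 9 at 14; pool empty.
Total = 20×10 + 14×3 = 242.

242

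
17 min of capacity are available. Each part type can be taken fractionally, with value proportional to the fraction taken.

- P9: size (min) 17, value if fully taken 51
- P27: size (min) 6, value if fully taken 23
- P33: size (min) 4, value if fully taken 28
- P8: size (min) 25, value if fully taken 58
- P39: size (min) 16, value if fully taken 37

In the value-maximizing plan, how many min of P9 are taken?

Rank by value-to-size ratio: P33 28/4≈7, P27 23/6≈3.83, P9 51/17≈3, P8 58/25≈2.32, P39 37/16≈2.31.
All 4 min of P33 fit (value 28) — 13 remain.
Take all of P27 (6 min, value 23) — 7 min left.
7 min left: a 7/17 share of P9 gives 51×7/17 = 21.

7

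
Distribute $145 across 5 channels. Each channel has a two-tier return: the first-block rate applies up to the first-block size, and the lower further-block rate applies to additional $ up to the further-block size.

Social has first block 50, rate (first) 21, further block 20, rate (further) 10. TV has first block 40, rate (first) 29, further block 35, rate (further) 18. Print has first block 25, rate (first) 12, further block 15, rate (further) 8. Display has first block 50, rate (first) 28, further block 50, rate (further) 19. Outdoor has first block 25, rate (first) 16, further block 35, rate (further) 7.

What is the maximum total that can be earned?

Order all 10 blocks by rate: TV/first 29 > Display/first 28 > Social/first 21 > Display/second 19 > TV/second 18 > Outdoor/first 16 > Print/first 12 > Social/second 10 > Print/second 8 > Outdoor/second 7.
Fill TV first block (40 at 29) → 105 left.
Display/first (28): +50 → 55 left.
Social first at 21: fill all 50 → 5 left.
5 remain; put them into Display second at 19.
Total = 29×40 + 28×50 + 21×50 + 19×5 = 3705.

3705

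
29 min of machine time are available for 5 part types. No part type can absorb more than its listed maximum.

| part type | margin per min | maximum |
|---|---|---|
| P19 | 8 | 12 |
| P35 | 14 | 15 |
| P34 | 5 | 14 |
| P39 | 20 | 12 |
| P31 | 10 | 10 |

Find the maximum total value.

470

Highest margin per min first: P39 20 > P35 14 > P31 10 > P19 8 > P34 5.
Give P39 12 to hit its cap of 12 — 17 left.
P35 takes 15 to reach its cap of 15 — 2 left.
P31: +2 (room for 10) → 2. Pool exhausted.
Total = 14×15 + 20×12 + 10×2 = 470.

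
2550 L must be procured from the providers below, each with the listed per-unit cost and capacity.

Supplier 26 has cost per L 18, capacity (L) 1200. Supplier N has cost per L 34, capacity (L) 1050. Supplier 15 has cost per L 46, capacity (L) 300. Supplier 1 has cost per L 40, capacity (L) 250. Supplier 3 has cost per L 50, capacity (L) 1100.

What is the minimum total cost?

Fill from the cheapest provider first.
Take 1200 from Supplier 26 at 18 ; need 1350 more.
Supplier N at 34: take all 1050 L ; 300 still needed.
Supplier 1 (40): use full 250 ; 50 L to go.
Take 50 from Supplier 15 at 46 to finish.
Supplier 3: unused.
Cost = 1200×18 + 1050×34 + 250×40 + 50×46 = 69600.

69600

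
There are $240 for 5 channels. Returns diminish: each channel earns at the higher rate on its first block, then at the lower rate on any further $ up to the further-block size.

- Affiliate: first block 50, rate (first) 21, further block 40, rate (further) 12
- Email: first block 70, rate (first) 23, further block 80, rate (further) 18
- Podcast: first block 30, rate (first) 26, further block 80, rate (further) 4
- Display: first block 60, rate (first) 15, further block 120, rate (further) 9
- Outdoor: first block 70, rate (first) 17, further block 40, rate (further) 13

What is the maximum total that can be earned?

5050

Rank every tier by rate: Podcast/first 26 > Email/first 23 > Affiliate/first 21 > Email/second 18 > Outdoor/first 17 > Display/first 15 > Outdoor/second 13 > Affiliate/second 12 > Display/second 9 > Podcast/second 4.
Podcast first at 26: fill all 30 → 210 left.
Email first at 23: fill all 70 → 140 left.
Fill Affiliate first block (50 at 21) → 90 left.
Email second at 18: fill all 80 → 10 left.
Outdoor/first: +10 of 70 at 17; pool empty.
Total = 26×30 + 23×70 + 21×50 + 18×80 + 17×10 = 5050.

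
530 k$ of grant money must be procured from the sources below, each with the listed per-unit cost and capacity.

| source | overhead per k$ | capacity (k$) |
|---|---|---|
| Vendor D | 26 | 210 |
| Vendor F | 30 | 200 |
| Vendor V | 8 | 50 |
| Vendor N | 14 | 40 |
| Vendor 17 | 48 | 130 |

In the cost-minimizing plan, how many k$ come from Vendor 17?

30

Cheapest first:
Vendor V at 8: take all 50 k$ — 480 still needed.
Vendor N at 14: take all 40 k$ — 440 still needed.
Vendor D (26): use full 210 — 230 k$ to go.
Vendor F at 30: take all 200 k$ — 30 still needed.
Vendor 17 at 48: take 30 of its 130 — requirement met.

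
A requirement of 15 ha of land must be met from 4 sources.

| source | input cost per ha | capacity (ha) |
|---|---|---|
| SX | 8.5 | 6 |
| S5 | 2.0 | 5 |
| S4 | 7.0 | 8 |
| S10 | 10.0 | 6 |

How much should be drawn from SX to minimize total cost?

2

Use sources in increasing cost order.
S5 (2.0): use full 5 → 10 ha to go.
S4 (7.0): use full 8 → 2 ha to go.
SX at 8.5: take 2 of its 6 → requirement met.
S10: unused.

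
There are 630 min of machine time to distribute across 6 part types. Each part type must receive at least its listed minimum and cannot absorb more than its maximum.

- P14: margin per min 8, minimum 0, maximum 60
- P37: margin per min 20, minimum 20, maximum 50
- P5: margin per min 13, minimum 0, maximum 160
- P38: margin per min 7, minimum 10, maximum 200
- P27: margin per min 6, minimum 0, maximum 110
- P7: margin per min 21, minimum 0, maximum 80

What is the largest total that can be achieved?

7120

Meeting every minimum uses 0+20+0+10+0+0 = 30 min, leaving 600.
Highest margin per min first: P7 21 > P37 20 > P5 13 > P14 8 > P38 7 > P27 6.
P7: +80 to 80 (cap) → 520 left.
Give P37 30 more to hit its cap of 50 → 490 left.
P5: +160 to 160 (cap) → 330 left.
Give P14 60 more to hit its cap of 60 → 270 left.
Give P38 190 more to hit its cap of 200 → 80 left.
Only 80 left; P27 takes them to reach 80.
Total = 8×60 + 20×50 + 13×160 + 7×200 + 6×80 + 21×80 = 7120.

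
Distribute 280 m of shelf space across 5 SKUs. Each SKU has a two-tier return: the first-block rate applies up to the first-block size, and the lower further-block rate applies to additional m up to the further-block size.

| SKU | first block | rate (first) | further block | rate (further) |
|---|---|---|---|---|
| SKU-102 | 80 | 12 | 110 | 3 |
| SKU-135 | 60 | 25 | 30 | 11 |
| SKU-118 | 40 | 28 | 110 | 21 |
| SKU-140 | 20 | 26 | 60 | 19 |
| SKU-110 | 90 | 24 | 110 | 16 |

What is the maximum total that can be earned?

6770

Order all 10 blocks by rate: SKU-118/T1 28 > SKU-140/T1 26 > SKU-135/T1 25 > SKU-110/T1 24 > SKU-118/T2 21 > SKU-140/T2 19 > SKU-110/T2 16 > SKU-102/T1 12 > SKU-135/T2 11 > SKU-102/T2 3.
SKU-118 T1 at 28: fill all 40 → 240 left.
SKU-140/T1 (26): +20 → 220 left.
SKU-135/T1 (25): +60 → 160 left.
SKU-110 T1 at 24: fill all 90 → 70 left.
SKU-118 T2 at 21: only 70 left, fill 70.
Total = 28×40 + 26×20 + 25×60 + 24×90 + 21×70 = 6770.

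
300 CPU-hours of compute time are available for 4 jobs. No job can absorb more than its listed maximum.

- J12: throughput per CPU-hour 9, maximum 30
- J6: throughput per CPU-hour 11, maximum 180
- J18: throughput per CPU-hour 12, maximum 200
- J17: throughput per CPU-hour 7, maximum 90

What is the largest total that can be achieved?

Highest throughput per CPU-hour first: J18 12 > J6 11 > J12 9 > J17 7.
Give J18 200 to hit its cap of 200 ; 100 left.
Only 100 left; J6 takes them to reach 100.
Total = 11×100 + 12×200 = 3500.

3500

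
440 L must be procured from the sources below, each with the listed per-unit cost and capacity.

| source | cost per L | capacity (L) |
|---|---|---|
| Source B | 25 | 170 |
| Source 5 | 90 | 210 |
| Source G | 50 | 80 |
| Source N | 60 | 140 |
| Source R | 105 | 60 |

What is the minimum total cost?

21150

Cheapest first:
Source B (25): use full 170 — 270 L to go.
Source G at 50: take all 80 L — 190 still needed.
Source N at 60: take all 140 L — 50 still needed.
Source 5 (90): take the remaining 50 — done.
Source R: unused.
Cost = 170×25 + 80×50 + 140×60 + 50×90 = 21150.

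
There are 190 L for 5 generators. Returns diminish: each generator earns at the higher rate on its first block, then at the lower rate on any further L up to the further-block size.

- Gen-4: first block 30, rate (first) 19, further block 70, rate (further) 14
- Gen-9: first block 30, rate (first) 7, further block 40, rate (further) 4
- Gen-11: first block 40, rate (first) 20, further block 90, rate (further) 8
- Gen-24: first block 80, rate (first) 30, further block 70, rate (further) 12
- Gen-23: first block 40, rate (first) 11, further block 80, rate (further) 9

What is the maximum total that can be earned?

4330

Treat each block as its own option and order by rate: Gen-24/first 30 > Gen-11/first 20 > Gen-4/first 19 > Gen-4/second 14 > Gen-24/second 12 > Gen-23/first 11 > Gen-23/second 9 > Gen-11/second 8 > Gen-9/first 7 > Gen-9/second 4.
Gen-24/first (30): +80 — 110 left.
Fill Gen-11 first block (40 at 20) — 70 left.
Gen-4 first at 19: fill all 30 — 40 left.
40 remain; put them into Gen-4 second at 14.
Total = 30×80 + 20×40 + 19×30 + 14×40 = 4330.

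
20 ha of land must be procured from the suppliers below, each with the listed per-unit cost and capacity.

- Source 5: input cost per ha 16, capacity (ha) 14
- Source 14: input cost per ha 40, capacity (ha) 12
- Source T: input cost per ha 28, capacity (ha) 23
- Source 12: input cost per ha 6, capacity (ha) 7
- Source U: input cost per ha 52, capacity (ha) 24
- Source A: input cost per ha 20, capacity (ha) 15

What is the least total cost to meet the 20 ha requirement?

Fill from the cheapest supplier first.
Source 12 at 6: take all 7 ha ; 13 still needed.
Take 13 from Source 5 at 16 to finish.
Source A, Source T, Source 14, Source U: unused.
Cost = 7×6 + 13×16 = 250.

250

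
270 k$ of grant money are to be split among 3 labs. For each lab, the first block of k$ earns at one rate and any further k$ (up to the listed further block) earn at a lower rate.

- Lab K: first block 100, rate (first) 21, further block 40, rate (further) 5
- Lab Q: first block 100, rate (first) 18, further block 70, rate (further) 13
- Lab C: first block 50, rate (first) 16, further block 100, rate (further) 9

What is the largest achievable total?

Treat each block as its own option and order by rate: Lab K/first 21 > Lab Q/first 18 > Lab C/first 16 > Lab Q/second 13 > Lab C/second 9 > Lab K/second 5.
Lab K first at 21: fill all 100 → 170 left.
Lab Q first at 18: fill all 100 → 70 left.
Lab C/first (16): +50 → 20 left.
20 remain; put them into Lab Q second at 13.
Total = 21×100 + 18×100 + 16×50 + 13×20 = 4960.

4960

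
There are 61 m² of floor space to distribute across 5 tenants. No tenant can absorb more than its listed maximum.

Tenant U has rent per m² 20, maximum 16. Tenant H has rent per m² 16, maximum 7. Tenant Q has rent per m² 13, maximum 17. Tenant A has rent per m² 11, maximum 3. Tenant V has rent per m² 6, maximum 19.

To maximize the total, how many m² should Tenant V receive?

18

Rank by rent per m²: Tenant U 20 > Tenant H 16 > Tenant Q 13 > Tenant A 11 > Tenant V 6.
Tenant U takes 16 to reach its cap of 16 ; 45 left.
Tenant H takes 7 to reach its cap of 7 ; 38 left.
Give Tenant Q 17 to hit its cap of 17 ; 21 left.
Tenant A: +3 to 3 (cap) ; 18 left.
Tenant V has room for 19 but only 18 remain, so it gets 18.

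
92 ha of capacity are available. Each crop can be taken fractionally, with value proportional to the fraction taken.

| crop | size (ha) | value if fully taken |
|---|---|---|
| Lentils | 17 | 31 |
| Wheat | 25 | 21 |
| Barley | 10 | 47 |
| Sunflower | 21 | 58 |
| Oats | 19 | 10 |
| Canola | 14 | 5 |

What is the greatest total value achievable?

Rank by value-to-size ratio: Barley 47/10≈4.7, Sunflower 58/21≈2.76, Lentils 31/17≈1.82, Wheat 21/25≈0.84, Oats 10/19≈0.526, Canola 5/14≈0.357.
Barley: take in full, 10 ha for value 47 — 82 left.
Take all of Sunflower (21 ha, value 58) — 61 ha left.
Lentils: take in full, 17 ha for value 31 — 44 left.
Wheat: take in full, 25 ha for value 21 — 19 left.
Oats: take in full, 19 ha for value 10 — 0 left.
Total value = 167.

167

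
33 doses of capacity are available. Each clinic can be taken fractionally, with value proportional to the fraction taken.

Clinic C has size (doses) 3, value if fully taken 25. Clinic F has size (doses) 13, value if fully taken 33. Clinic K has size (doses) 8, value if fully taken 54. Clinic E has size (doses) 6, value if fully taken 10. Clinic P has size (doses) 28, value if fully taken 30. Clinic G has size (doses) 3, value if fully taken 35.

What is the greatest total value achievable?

Sort by value density: Clinic G 35/3≈11.7, Clinic C 25/3≈8.33, Clinic K 54/8≈6.75, Clinic F 33/13≈2.54, Clinic E 10/6≈1.67, Clinic P 30/28≈1.07.
Take all of Clinic G (3 doses, value 35) → 30 doses left.
All 3 doses of Clinic C fit (value 25) → 27 remain.
All 8 doses of Clinic K fit (value 54) → 19 remain.
Take all of Clinic F (13 doses, value 33) → 6 doses left.
All 6 doses of Clinic E fit (value 10) → 0 remain.
Total value = 157.

157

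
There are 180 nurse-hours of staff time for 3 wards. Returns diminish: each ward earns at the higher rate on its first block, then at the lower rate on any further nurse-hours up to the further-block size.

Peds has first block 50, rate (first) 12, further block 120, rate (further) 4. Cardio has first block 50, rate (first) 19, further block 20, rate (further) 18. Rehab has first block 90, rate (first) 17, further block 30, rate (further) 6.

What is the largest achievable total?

Order all 6 blocks by rate: Cardio/first 19 > Cardio/second 18 > Rehab/first 17 > Peds/first 12 > Rehab/second 6 > Peds/second 4.
Cardio first at 19: fill all 50 → 130 left.
Cardio/second (18): +20 → 110 left.
Rehab/first (17): +90 → 20 left.
Peds/first: +20 of 50 at 12; pool empty.
Total = 19×50 + 18×20 + 17×90 + 12×20 = 3080.

3080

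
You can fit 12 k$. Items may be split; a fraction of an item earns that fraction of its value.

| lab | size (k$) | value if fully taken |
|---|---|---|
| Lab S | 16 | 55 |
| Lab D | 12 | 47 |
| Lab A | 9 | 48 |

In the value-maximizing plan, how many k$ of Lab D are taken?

3

Sort by value density: Lab A 48/9≈5.33, Lab D 47/12≈3.92, Lab S 55/16≈3.44.
Lab A: take in full, 9 k$ for value 48 — 3 left.
3 k$ left: a 3/12 share of Lab D gives 47×3/12 = 11.75.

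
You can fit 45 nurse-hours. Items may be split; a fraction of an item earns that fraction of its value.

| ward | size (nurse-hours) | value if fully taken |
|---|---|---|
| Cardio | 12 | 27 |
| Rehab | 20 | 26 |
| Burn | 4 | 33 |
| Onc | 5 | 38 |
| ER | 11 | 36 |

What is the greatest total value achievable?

Sort by value density: Burn 33/4≈8.25, Onc 38/5≈7.6, ER 36/11≈3.27, Cardio 27/12≈2.25, Rehab 26/20≈1.3.
Burn: take in full, 4 nurse-hours for value 33 → 41 left.
Onc: take in full, 5 nurse-hours for value 38 → 36 left.
All 11 nurse-hours of ER fit (value 36) → 25 remain.
Take all of Cardio (12 nurse-hours, value 27) → 13 nurse-hours left.
Only 13 nurse-hours remain; take 13/20 of Rehab for value 26×13/20 = 16.9.
Total value = 150.9.

150.9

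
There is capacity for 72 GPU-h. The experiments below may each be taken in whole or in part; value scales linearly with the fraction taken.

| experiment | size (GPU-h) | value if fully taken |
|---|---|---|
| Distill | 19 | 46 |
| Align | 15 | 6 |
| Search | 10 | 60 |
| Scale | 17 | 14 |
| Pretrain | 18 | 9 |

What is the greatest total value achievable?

Sort by value density: Search 60/10≈6, Distill 46/19≈2.42, Scale 14/17≈0.824, Pretrain 9/18≈0.5, Align 6/15≈0.4.
Search: take in full, 10 GPU-h for value 60 ; 62 left.
Distill: take in full, 19 GPU-h for value 46 ; 43 left.
All 17 GPU-h of Scale fit (value 14) ; 26 remain.
All 18 GPU-h of Pretrain fit (value 9) ; 8 remain.
Only 8 GPU-h remain; take 8/15 of Align for value 6×8/15 = 3.2.
Total value = 132.2.

132.2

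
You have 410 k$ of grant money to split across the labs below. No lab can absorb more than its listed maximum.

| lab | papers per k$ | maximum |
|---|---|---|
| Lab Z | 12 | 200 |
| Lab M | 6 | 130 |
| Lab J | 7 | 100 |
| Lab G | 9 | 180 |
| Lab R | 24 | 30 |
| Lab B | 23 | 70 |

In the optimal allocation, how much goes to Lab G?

110

Rank by papers per k$: Lab R 24 > Lab B 23 > Lab Z 12 > Lab G 9 > Lab J 7 > Lab M 6.
Lab R takes 30 to reach its cap of 30 → 380 left.
Lab B: +70 to 70 (cap) → 310 left.
Lab Z takes 200 to reach its cap of 200 → 110 left.
Only 110 left; Lab G takes them to reach 110.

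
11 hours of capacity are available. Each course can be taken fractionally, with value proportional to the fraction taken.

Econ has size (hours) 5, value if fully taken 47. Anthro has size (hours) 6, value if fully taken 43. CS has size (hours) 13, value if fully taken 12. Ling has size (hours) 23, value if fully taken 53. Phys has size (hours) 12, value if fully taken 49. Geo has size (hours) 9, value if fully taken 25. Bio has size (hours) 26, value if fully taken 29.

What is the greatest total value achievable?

90

Best value per unit of size first: Econ 47/5≈9.4, Anthro 43/6≈7.17, Phys 49/12≈4.08, Geo 25/9≈2.78, Ling 53/23≈2.3, Bio 29/26≈1.12, CS 12/13≈0.923.
Take all of Econ (5 hours, value 47) → 6 hours left.
Anthro: take in full, 6 hours for value 43 → 0 left.
Total value = 90.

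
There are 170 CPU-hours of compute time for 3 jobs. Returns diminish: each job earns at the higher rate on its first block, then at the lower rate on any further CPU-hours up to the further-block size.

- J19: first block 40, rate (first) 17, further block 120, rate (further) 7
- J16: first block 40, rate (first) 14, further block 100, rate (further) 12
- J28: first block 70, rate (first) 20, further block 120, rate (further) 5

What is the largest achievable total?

2880

Rank every tier by rate: J28/first 20 > J19/first 17 > J16/first 14 > J16/second 12 > J19/second 7 > J28/second 5.
J28/first (20): +70 ; 100 left.
J19 first at 17: fill all 40 ; 60 left.
J16/first (14): +40 ; 20 left.
20 remain; put them into J16 second at 12.
Total = 20×70 + 17×40 + 14×40 + 12×20 = 2880.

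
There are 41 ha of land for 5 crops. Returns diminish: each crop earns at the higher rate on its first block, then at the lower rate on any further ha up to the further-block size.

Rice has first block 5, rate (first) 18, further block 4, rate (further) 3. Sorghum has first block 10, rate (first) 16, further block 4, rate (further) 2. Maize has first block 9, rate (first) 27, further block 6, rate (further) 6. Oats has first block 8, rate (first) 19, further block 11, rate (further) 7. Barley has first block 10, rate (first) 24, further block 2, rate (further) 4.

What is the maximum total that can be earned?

869

Treat each block as its own option and order by rate: Maize/tier1 27 > Barley/tier1 24 > Oats/tier1 19 > Rice/tier1 18 > Sorghum/tier1 16 > Oats/tier2 7 > Maize/tier2 6 > Barley/tier2 4 > Rice/tier2 3 > Sorghum/tier2 2.
Maize/tier1 (27): +9 ; 32 left.
Barley/tier1 (24): +10 ; 22 left.
Oats/tier1 (19): +8 ; 14 left.
Fill Rice tier1 block (5 at 18) ; 9 left.
Sorghum/tier1: +9 of 10 at 16; pool empty.
Total = 27×9 + 24×10 + 19×8 + 18×5 + 16×9 = 869.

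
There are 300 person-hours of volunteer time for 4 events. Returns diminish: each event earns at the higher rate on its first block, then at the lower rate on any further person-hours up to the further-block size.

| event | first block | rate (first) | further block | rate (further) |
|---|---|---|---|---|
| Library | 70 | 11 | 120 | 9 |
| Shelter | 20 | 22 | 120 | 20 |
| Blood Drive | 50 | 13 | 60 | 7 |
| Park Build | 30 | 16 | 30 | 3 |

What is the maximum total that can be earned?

4830

Rank every tier by rate: Shelter/first 22 > Shelter/second 20 > Park Build/first 16 > Blood Drive/first 13 > Library/first 11 > Library/second 9 > Blood Drive/second 7 > Park Build/second 3.
Fill Shelter first block (20 at 22) — 280 left.
Shelter/second (20): +120 — 160 left.
Fill Park Build first block (30 at 16) — 130 left.
Fill Blood Drive first block (50 at 13) — 80 left.
Library/first (11): +70 — 10 left.
10 remain; put them into Library second at 9.
Total = 22×20 + 20×120 + 16×30 + 13×50 + 11×70 + 9×10 = 4830.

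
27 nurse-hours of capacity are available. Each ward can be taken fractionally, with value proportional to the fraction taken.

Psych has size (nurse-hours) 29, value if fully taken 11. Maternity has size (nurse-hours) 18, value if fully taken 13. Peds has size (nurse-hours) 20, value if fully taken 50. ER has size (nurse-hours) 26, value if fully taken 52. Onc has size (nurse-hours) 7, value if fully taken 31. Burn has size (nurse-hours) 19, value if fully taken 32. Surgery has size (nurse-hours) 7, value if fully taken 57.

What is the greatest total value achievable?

120.5

Rank by value-to-size ratio: Surgery 57/7≈8.14, Onc 31/7≈4.43, Peds 50/20≈2.5, ER 52/26≈2, Burn 32/19≈1.68, Maternity 13/18≈0.722, Psych 11/29≈0.379.
All 7 nurse-hours of Surgery fit (value 57) ; 20 remain.
Onc: take in full, 7 nurse-hours for value 31 ; 13 left.
13 nurse-hours left: a 13/20 share of Peds gives 50×13/20 = 32.5.
Total value = 120.5.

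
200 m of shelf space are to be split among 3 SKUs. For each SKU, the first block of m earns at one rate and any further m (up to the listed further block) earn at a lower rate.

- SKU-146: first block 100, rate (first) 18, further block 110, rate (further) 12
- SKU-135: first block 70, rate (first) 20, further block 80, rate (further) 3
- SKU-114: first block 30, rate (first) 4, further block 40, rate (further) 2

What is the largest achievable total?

3560

Order all 6 blocks by rate: SKU-135/first 20 > SKU-146/first 18 > SKU-146/second 12 > SKU-114/first 4 > SKU-135/second 3 > SKU-114/second 2.
Fill SKU-135 first block (70 at 20) → 130 left.
Fill SKU-146 first block (100 at 18) → 30 left.
SKU-146 second at 12: only 30 left, fill 30.
Total = 20×70 + 18×100 + 12×30 = 3560.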